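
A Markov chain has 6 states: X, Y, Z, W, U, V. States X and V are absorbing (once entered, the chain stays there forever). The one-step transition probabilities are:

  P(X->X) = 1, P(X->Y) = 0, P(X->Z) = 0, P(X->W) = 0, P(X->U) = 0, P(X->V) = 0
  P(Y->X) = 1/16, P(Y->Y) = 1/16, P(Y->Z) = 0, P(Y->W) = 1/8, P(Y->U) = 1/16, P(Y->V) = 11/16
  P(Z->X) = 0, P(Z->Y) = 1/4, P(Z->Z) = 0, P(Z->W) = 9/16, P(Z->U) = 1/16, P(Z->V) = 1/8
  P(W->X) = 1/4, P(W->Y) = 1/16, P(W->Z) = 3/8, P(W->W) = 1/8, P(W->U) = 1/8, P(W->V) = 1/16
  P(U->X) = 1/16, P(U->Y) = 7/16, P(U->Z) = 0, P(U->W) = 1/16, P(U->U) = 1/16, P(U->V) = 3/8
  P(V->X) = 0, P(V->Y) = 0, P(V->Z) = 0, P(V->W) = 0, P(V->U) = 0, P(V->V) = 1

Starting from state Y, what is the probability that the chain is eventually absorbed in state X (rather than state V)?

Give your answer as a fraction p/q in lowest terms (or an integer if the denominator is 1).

Let a_i = P(absorbed in X | start in state i).
Boundary conditions: a_X = 1, a_V = 0.
For each transient state i, a_i = sum_j P(i->j) * a_j:
  a_Y = 1/16*a_X + 1/16*a_Y + 0*a_Z + 1/8*a_W + 1/16*a_U + 11/16*a_V
  a_Z = 0*a_X + 1/4*a_Y + 0*a_Z + 9/16*a_W + 1/16*a_U + 1/8*a_V
  a_W = 1/4*a_X + 1/16*a_Y + 3/8*a_Z + 1/8*a_W + 1/8*a_U + 1/16*a_V
  a_U = 1/16*a_X + 7/16*a_Y + 0*a_Z + 1/16*a_W + 1/16*a_U + 3/8*a_V

Substituting a_X = 1 and a_V = 0, rearrange to (I - Q) a = r where r[i] = P(i -> X):
  [15/16, 0, -1/8, -1/16] . (a_Y, a_Z, a_W, a_U) = 1/16
  [-1/4, 1, -9/16, -1/16] . (a_Y, a_Z, a_W, a_U) = 0
  [-1/16, -3/8, 7/8, -1/8] . (a_Y, a_Z, a_W, a_U) = 1/4
  [-7/16, 0, -1/16, 15/16] . (a_Y, a_Z, a_W, a_U) = 1/16

Solving yields:
  a_Y = 2371/17359
  a_Z = 10211/34718
  a_W = 7714/17359
  a_U = 2778/17359

Starting state is Y, so the absorption probability is a_Y = 2371/17359.

Answer: 2371/17359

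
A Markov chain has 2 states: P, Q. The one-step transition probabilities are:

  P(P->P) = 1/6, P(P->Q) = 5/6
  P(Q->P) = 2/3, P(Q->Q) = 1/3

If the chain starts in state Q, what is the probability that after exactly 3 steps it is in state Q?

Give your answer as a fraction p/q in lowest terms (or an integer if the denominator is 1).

Answer: 1/2

Derivation:
Computing P^3 by repeated multiplication:
P^1 =
  P: [1/6, 5/6]
  Q: [2/3, 1/3]
P^2 =
  P: [7/12, 5/12]
  Q: [1/3, 2/3]
P^3 =
  P: [3/8, 5/8]
  Q: [1/2, 1/2]

(P^3)[Q -> Q] = 1/2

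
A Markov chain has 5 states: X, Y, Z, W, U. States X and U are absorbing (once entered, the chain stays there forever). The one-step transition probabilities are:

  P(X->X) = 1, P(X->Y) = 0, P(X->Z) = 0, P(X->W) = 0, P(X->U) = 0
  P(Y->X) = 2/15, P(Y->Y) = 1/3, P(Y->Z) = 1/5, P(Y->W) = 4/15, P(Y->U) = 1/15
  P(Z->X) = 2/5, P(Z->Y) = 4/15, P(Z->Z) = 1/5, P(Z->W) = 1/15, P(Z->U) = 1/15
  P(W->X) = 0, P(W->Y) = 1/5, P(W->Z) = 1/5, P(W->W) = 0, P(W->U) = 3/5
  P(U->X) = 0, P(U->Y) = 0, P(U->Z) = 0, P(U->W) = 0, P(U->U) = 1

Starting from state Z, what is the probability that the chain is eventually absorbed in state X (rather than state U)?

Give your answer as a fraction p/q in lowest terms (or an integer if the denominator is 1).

Answer: 318/463

Derivation:
Let a_i = P(absorbed in X | start in state i).
Boundary conditions: a_X = 1, a_U = 0.
For each transient state i, a_i = sum_j P(i->j) * a_j:
  a_Y = 2/15*a_X + 1/3*a_Y + 1/5*a_Z + 4/15*a_W + 1/15*a_U
  a_Z = 2/5*a_X + 4/15*a_Y + 1/5*a_Z + 1/15*a_W + 1/15*a_U
  a_W = 0*a_X + 1/5*a_Y + 1/5*a_Z + 0*a_W + 3/5*a_U

Substituting a_X = 1 and a_U = 0, rearrange to (I - Q) a = r where r[i] = P(i -> X):
  [2/3, -1/5, -4/15] . (a_Y, a_Z, a_W) = 2/15
  [-4/15, 4/5, -1/15] . (a_Y, a_Z, a_W) = 2/5
  [-1/5, -1/5, 1] . (a_Y, a_Z, a_W) = 0

Solving yields:
  a_Y = 232/463
  a_Z = 318/463
  a_W = 110/463

Starting state is Z, so the absorption probability is a_Z = 318/463.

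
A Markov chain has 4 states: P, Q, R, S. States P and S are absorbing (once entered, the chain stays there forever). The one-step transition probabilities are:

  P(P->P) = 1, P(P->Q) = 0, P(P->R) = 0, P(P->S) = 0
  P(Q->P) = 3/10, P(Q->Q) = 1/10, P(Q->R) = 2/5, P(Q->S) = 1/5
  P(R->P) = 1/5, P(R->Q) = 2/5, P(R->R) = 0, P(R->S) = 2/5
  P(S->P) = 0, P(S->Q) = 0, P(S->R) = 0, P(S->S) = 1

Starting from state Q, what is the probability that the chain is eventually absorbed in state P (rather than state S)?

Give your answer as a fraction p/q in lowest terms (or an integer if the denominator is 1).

Answer: 19/37

Derivation:
Let a_i = P(absorbed in P | start in state i).
Boundary conditions: a_P = 1, a_S = 0.
For each transient state i, a_i = sum_j P(i->j) * a_j:
  a_Q = 3/10*a_P + 1/10*a_Q + 2/5*a_R + 1/5*a_S
  a_R = 1/5*a_P + 2/5*a_Q + 0*a_R + 2/5*a_S

Substituting a_P = 1 and a_S = 0, rearrange to (I - Q) a = r where r[i] = P(i -> P):
  [9/10, -2/5] . (a_Q, a_R) = 3/10
  [-2/5, 1] . (a_Q, a_R) = 1/5

Solving yields:
  a_Q = 19/37
  a_R = 15/37

Starting state is Q, so the absorption probability is a_Q = 19/37.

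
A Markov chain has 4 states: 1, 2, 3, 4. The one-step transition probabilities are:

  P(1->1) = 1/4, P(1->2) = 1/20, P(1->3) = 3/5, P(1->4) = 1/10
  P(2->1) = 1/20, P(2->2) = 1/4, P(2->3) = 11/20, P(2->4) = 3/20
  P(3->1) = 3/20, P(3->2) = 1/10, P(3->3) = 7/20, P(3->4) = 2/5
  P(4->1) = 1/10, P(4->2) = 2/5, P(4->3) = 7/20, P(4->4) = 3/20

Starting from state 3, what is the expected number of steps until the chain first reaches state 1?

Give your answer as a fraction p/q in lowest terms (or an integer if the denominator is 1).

Let h_i = expected steps to first reach 1 from state i.
Boundary: h_1 = 0.
First-step equations for the other states:
  h_2 = 1 + 1/20*h_1 + 1/4*h_2 + 11/20*h_3 + 3/20*h_4
  h_3 = 1 + 3/20*h_1 + 1/10*h_2 + 7/20*h_3 + 2/5*h_4
  h_4 = 1 + 1/10*h_1 + 2/5*h_2 + 7/20*h_3 + 3/20*h_4

Substituting h_1 = 0 and rearranging gives the linear system (I - Q) h = 1:
  [3/4, -11/20, -3/20] . (h_2, h_3, h_4) = 1
  [-1/10, 13/20, -2/5] . (h_2, h_3, h_4) = 1
  [-2/5, -7/20, 17/20] . (h_2, h_3, h_4) = 1

Solving yields:
  h_2 = 10000/1043
  h_3 = 1300/149
  h_4 = 9680/1043

Starting state is 3, so the expected hitting time is h_3 = 1300/149.

Answer: 1300/149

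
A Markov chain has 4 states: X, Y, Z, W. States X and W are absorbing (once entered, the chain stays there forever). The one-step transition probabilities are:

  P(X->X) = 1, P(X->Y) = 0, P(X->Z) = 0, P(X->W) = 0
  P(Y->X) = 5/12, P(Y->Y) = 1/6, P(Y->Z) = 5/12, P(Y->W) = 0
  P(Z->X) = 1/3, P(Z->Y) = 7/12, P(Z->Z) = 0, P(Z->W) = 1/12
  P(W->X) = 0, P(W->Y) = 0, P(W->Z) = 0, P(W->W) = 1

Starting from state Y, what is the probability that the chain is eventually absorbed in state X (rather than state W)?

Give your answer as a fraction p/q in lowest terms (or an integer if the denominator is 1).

Answer: 16/17

Derivation:
Let a_i = P(absorbed in X | start in state i).
Boundary conditions: a_X = 1, a_W = 0.
For each transient state i, a_i = sum_j P(i->j) * a_j:
  a_Y = 5/12*a_X + 1/6*a_Y + 5/12*a_Z + 0*a_W
  a_Z = 1/3*a_X + 7/12*a_Y + 0*a_Z + 1/12*a_W

Substituting a_X = 1 and a_W = 0, rearrange to (I - Q) a = r where r[i] = P(i -> X):
  [5/6, -5/12] . (a_Y, a_Z) = 5/12
  [-7/12, 1] . (a_Y, a_Z) = 1/3

Solving yields:
  a_Y = 16/17
  a_Z = 15/17

Starting state is Y, so the absorption probability is a_Y = 16/17.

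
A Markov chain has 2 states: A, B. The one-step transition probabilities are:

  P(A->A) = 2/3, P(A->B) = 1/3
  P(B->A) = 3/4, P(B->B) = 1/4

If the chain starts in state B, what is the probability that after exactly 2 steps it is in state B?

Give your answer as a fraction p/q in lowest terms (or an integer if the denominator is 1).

Computing P^2 by repeated multiplication:
P^1 =
  A: [2/3, 1/3]
  B: [3/4, 1/4]
P^2 =
  A: [25/36, 11/36]
  B: [11/16, 5/16]

(P^2)[B -> B] = 5/16

Answer: 5/16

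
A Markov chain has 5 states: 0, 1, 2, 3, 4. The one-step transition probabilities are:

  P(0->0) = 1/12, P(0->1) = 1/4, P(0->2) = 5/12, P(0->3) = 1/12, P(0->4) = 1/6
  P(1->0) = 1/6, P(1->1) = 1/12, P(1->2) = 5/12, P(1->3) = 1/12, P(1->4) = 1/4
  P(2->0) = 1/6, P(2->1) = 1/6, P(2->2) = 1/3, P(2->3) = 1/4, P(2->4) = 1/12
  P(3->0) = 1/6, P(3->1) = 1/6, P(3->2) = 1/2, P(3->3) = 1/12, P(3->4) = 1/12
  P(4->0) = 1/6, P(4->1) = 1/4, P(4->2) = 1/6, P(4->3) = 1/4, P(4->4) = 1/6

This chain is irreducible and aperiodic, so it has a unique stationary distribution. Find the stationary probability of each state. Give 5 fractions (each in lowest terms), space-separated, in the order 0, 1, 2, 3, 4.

The stationary distribution satisfies pi = pi * P, i.e.:
  pi_0 = 1/12*pi_0 + 1/6*pi_1 + 1/6*pi_2 + 1/6*pi_3 + 1/6*pi_4
  pi_1 = 1/4*pi_0 + 1/12*pi_1 + 1/6*pi_2 + 1/6*pi_3 + 1/4*pi_4
  pi_2 = 5/12*pi_0 + 5/12*pi_1 + 1/3*pi_2 + 1/2*pi_3 + 1/6*pi_4
  pi_3 = 1/12*pi_0 + 1/12*pi_1 + 1/4*pi_2 + 1/12*pi_3 + 1/4*pi_4
  pi_4 = 1/6*pi_0 + 1/4*pi_1 + 1/12*pi_2 + 1/12*pi_3 + 1/6*pi_4
with normalization: pi_0 + pi_1 + pi_2 + pi_3 + pi_4 = 1.

Using the first 4 balance equations plus normalization, the linear system A*pi = b is:
  [-11/12, 1/6, 1/6, 1/6, 1/6] . pi = 0
  [1/4, -11/12, 1/6, 1/6, 1/4] . pi = 0
  [5/12, 5/12, -2/3, 1/2, 1/6] . pi = 0
  [1/12, 1/12, 1/4, -11/12, 1/4] . pi = 0
  [1, 1, 1, 1, 1] . pi = 1

Solving yields:
  pi_0 = 2/13
  pi_1 = 323/1833
  pi_2 = 9389/25662
  pi_3 = 4289/25662
  pi_4 = 251/1833

Verification (pi * P):
  2/13*1/12 + 323/1833*1/6 + 9389/25662*1/6 + 4289/25662*1/6 + 251/1833*1/6 = 2/13 = pi_0  (ok)
  2/13*1/4 + 323/1833*1/12 + 9389/25662*1/6 + 4289/25662*1/6 + 251/1833*1/4 = 323/1833 = pi_1  (ok)
  2/13*5/12 + 323/1833*5/12 + 9389/25662*1/3 + 4289/25662*1/2 + 251/1833*1/6 = 9389/25662 = pi_2  (ok)
  2/13*1/12 + 323/1833*1/12 + 9389/25662*1/4 + 4289/25662*1/12 + 251/1833*1/4 = 4289/25662 = pi_3  (ok)
  2/13*1/6 + 323/1833*1/4 + 9389/25662*1/12 + 4289/25662*1/12 + 251/1833*1/6 = 251/1833 = pi_4  (ok)

Answer: 2/13 323/1833 9389/25662 4289/25662 251/1833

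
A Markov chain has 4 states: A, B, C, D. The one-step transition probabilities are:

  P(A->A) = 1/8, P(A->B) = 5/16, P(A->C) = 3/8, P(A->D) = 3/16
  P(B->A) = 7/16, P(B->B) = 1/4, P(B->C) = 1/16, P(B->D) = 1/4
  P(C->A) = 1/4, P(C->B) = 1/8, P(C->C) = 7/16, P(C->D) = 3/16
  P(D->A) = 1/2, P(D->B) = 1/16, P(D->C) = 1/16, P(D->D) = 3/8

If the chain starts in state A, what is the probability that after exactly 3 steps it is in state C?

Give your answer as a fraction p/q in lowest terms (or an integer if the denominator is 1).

Computing P^3 by repeated multiplication:
P^1 =
  A: [1/8, 5/16, 3/8, 3/16]
  B: [7/16, 1/4, 1/16, 1/4]
  C: [1/4, 1/8, 7/16, 3/16]
  D: [1/2, 1/16, 1/16, 3/8]
P^2 =
  A: [87/256, 45/256, 31/128, 31/128]
  B: [39/128, 57/256, 57/256, 1/4]
  C: [37/128, 45/256, 39/128, 59/256]
  D: [75/256, 13/64, 31/128, 67/256]
P^3 =
  A: [1233/4096, 801/4096, 1063/4096, 999/4096]
  B: [1295/4096, 199/1024, 247/1024, 1017/4096]
  C: [1247/4096, 765/4096, 547/2048, 495/2048]
  D: [649/2048, 387/2048, 1003/4096, 1021/4096]

(P^3)[A -> C] = 1063/4096

Answer: 1063/4096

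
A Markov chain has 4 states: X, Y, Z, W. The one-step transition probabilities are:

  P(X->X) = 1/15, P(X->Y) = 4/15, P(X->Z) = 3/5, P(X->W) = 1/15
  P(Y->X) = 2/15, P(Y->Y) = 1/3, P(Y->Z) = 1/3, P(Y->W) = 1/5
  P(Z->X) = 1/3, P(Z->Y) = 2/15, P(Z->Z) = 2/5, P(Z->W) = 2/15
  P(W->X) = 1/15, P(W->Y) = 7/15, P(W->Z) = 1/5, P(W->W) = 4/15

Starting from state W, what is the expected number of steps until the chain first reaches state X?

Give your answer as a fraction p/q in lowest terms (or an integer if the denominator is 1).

Answer: 1070/181

Derivation:
Let h_i = expected steps to first reach X from state i.
Boundary: h_X = 0.
First-step equations for the other states:
  h_Y = 1 + 2/15*h_X + 1/3*h_Y + 1/3*h_Z + 1/5*h_W
  h_Z = 1 + 1/3*h_X + 2/15*h_Y + 2/5*h_Z + 2/15*h_W
  h_W = 1 + 1/15*h_X + 7/15*h_Y + 1/5*h_Z + 4/15*h_W

Substituting h_X = 0 and rearranging gives the linear system (I - Q) h = 1:
  [2/3, -1/3, -1/5] . (h_Y, h_Z, h_W) = 1
  [-2/15, 3/5, -2/15] . (h_Y, h_Z, h_W) = 1
  [-7/15, -1/5, 11/15] . (h_Y, h_Z, h_W) = 1

Solving yields:
  h_Y = 970/181
  h_Z = 755/181
  h_W = 1070/181

Starting state is W, so the expected hitting time is h_W = 1070/181.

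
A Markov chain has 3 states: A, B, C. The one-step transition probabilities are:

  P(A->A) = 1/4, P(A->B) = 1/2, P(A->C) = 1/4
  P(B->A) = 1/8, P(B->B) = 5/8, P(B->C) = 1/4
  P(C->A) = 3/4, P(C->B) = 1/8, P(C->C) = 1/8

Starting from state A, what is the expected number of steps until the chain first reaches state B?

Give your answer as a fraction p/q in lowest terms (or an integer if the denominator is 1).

Answer: 12/5

Derivation:
Let h_i = expected steps to first reach B from state i.
Boundary: h_B = 0.
First-step equations for the other states:
  h_A = 1 + 1/4*h_A + 1/2*h_B + 1/4*h_C
  h_C = 1 + 3/4*h_A + 1/8*h_B + 1/8*h_C

Substituting h_B = 0 and rearranging gives the linear system (I - Q) h = 1:
  [3/4, -1/4] . (h_A, h_C) = 1
  [-3/4, 7/8] . (h_A, h_C) = 1

Solving yields:
  h_A = 12/5
  h_C = 16/5

Starting state is A, so the expected hitting time is h_A = 12/5.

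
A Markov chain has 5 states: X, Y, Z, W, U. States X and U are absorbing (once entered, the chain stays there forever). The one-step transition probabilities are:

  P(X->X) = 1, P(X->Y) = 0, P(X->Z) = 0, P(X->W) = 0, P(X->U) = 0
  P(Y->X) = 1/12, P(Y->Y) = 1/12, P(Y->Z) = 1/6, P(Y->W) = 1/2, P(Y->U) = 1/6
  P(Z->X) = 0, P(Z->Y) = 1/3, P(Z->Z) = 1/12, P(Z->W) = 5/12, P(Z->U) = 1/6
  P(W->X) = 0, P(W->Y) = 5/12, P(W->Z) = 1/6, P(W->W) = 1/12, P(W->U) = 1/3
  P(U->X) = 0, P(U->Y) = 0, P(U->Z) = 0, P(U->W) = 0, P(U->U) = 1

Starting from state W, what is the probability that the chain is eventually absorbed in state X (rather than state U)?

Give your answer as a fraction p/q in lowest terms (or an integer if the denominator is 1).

Answer: 21/235

Derivation:
Let a_i = P(absorbed in X | start in state i).
Boundary conditions: a_X = 1, a_U = 0.
For each transient state i, a_i = sum_j P(i->j) * a_j:
  a_Y = 1/12*a_X + 1/12*a_Y + 1/6*a_Z + 1/2*a_W + 1/6*a_U
  a_Z = 0*a_X + 1/3*a_Y + 1/12*a_Z + 5/12*a_W + 1/6*a_U
  a_W = 0*a_X + 5/12*a_Y + 1/6*a_Z + 1/12*a_W + 1/3*a_U

Substituting a_X = 1 and a_U = 0, rearrange to (I - Q) a = r where r[i] = P(i -> X):
  [11/12, -1/6, -1/2] . (a_Y, a_Z, a_W) = 1/12
  [-1/3, 11/12, -5/12] . (a_Y, a_Z, a_W) = 0
  [-5/12, -1/6, 11/12] . (a_Y, a_Z, a_W) = 0

Solving yields:
  a_Y = 37/235
  a_Z = 23/235
  a_W = 21/235

Starting state is W, so the absorption probability is a_W = 21/235.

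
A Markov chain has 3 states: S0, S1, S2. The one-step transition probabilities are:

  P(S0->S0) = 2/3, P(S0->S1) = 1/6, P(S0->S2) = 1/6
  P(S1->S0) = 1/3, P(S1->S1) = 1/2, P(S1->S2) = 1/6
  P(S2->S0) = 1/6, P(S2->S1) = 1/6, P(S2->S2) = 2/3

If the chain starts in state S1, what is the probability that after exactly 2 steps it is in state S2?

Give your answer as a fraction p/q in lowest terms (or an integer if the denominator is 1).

Computing P^2 by repeated multiplication:
P^1 =
  S0: [2/3, 1/6, 1/6]
  S1: [1/3, 1/2, 1/6]
  S2: [1/6, 1/6, 2/3]
P^2 =
  S0: [19/36, 2/9, 1/4]
  S1: [5/12, 1/3, 1/4]
  S2: [5/18, 2/9, 1/2]

(P^2)[S1 -> S2] = 1/4

Answer: 1/4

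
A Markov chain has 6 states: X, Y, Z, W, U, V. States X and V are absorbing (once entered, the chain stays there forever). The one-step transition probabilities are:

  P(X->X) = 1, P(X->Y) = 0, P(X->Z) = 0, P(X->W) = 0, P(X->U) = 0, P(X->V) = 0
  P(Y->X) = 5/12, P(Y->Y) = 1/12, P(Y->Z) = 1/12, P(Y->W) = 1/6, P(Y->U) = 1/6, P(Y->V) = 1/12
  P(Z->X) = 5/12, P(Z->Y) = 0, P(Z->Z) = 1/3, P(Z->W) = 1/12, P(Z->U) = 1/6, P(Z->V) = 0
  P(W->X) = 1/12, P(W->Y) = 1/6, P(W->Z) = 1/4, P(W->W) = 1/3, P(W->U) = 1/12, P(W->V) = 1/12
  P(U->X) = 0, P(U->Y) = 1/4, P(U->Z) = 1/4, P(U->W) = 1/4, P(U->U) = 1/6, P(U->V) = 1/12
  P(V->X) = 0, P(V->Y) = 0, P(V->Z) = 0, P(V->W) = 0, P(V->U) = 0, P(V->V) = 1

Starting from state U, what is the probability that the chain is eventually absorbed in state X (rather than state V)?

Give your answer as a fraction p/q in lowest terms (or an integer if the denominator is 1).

Answer: 1764/2375

Derivation:
Let a_i = P(absorbed in X | start in state i).
Boundary conditions: a_X = 1, a_V = 0.
For each transient state i, a_i = sum_j P(i->j) * a_j:
  a_Y = 5/12*a_X + 1/12*a_Y + 1/12*a_Z + 1/6*a_W + 1/6*a_U + 1/12*a_V
  a_Z = 5/12*a_X + 0*a_Y + 1/3*a_Z + 1/12*a_W + 1/6*a_U + 0*a_V
  a_W = 1/12*a_X + 1/6*a_Y + 1/4*a_Z + 1/3*a_W + 1/12*a_U + 1/12*a_V
  a_U = 0*a_X + 1/4*a_Y + 1/4*a_Z + 1/4*a_W + 1/6*a_U + 1/12*a_V

Substituting a_X = 1 and a_V = 0, rearrange to (I - Q) a = r where r[i] = P(i -> X):
  [11/12, -1/12, -1/6, -1/6] . (a_Y, a_Z, a_W, a_U) = 5/12
  [0, 2/3, -1/12, -1/6] . (a_Y, a_Z, a_W, a_U) = 5/12
  [-1/6, -1/4, 2/3, -1/12] . (a_Y, a_Z, a_W, a_U) = 1/12
  [-1/4, -1/4, -1/4, 5/6] . (a_Y, a_Z, a_W, a_U) = 0

Solving yields:
  a_Y = 1924/2375
  a_Z = 2151/2375
  a_W = 19/25
  a_U = 1764/2375

Starting state is U, so the absorption probability is a_U = 1764/2375.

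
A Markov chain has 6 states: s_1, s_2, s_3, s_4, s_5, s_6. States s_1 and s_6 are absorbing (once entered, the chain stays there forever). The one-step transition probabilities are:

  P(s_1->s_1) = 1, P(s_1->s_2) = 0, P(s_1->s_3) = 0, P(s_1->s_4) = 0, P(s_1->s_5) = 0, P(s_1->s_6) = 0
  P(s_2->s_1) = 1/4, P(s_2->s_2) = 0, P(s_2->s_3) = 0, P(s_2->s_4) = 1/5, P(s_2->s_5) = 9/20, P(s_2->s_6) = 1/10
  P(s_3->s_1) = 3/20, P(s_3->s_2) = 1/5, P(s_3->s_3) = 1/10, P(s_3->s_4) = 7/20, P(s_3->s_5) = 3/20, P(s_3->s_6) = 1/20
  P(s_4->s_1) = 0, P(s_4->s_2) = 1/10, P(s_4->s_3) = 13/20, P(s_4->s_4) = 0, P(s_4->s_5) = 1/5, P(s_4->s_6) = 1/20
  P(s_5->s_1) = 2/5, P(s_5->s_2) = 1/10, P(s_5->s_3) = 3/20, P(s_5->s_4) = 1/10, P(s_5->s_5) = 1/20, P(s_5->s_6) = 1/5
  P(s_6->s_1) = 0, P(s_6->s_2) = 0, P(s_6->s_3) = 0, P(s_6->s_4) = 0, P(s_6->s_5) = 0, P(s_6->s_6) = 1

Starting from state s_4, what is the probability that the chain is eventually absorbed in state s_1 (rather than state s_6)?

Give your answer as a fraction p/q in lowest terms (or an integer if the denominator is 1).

Answer: 12179/18960

Derivation:
Let a_i = P(absorbed in s_1 | start in state i).
Boundary conditions: a_s_1 = 1, a_s_6 = 0.
For each transient state i, a_i = sum_j P(i->j) * a_j:
  a_s_2 = 1/4*a_s_1 + 0*a_s_2 + 0*a_s_3 + 1/5*a_s_4 + 9/20*a_s_5 + 1/10*a_s_6
  a_s_3 = 3/20*a_s_1 + 1/5*a_s_2 + 1/10*a_s_3 + 7/20*a_s_4 + 3/20*a_s_5 + 1/20*a_s_6
  a_s_4 = 0*a_s_1 + 1/10*a_s_2 + 13/20*a_s_3 + 0*a_s_4 + 1/5*a_s_5 + 1/20*a_s_6
  a_s_5 = 2/5*a_s_1 + 1/10*a_s_2 + 3/20*a_s_3 + 1/10*a_s_4 + 1/20*a_s_5 + 1/5*a_s_6

Substituting a_s_1 = 1 and a_s_6 = 0, rearrange to (I - Q) a = r where r[i] = P(i -> s_1):
  [1, 0, -1/5, -9/20] . (a_s_2, a_s_3, a_s_4, a_s_5) = 1/4
  [-1/5, 9/10, -7/20, -3/20] . (a_s_2, a_s_3, a_s_4, a_s_5) = 3/20
  [-1/10, -13/20, 1, -1/5] . (a_s_2, a_s_3, a_s_4, a_s_5) = 0
  [-1/10, -3/20, -1/10, 19/20] . (a_s_2, a_s_3, a_s_4, a_s_5) = 2/5

Solving yields:
  a_s_2 = 10295/15168
  a_s_3 = 25729/37920
  a_s_4 = 12179/18960
  a_s_5 = 4217/6320

Starting state is s_4, so the absorption probability is a_s_4 = 12179/18960.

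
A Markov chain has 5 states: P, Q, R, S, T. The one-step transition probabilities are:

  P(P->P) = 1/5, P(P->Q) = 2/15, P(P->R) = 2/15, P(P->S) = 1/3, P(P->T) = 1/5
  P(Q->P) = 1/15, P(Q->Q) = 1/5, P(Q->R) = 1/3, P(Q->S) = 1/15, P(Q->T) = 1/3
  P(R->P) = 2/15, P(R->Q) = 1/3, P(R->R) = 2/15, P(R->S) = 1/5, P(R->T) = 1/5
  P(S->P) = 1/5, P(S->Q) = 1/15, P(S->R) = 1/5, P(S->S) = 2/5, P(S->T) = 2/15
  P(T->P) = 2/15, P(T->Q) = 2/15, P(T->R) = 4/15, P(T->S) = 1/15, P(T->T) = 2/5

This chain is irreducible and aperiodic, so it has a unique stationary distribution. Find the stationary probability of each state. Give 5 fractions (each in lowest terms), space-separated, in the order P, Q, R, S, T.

Answer: 11/76 113/646 70/323 65/323 339/1292

Derivation:
The stationary distribution satisfies pi = pi * P, i.e.:
  pi_P = 1/5*pi_P + 1/15*pi_Q + 2/15*pi_R + 1/5*pi_S + 2/15*pi_T
  pi_Q = 2/15*pi_P + 1/5*pi_Q + 1/3*pi_R + 1/15*pi_S + 2/15*pi_T
  pi_R = 2/15*pi_P + 1/3*pi_Q + 2/15*pi_R + 1/5*pi_S + 4/15*pi_T
  pi_S = 1/3*pi_P + 1/15*pi_Q + 1/5*pi_R + 2/5*pi_S + 1/15*pi_T
  pi_T = 1/5*pi_P + 1/3*pi_Q + 1/5*pi_R + 2/15*pi_S + 2/5*pi_T
with normalization: pi_P + pi_Q + pi_R + pi_S + pi_T = 1.

Using the first 4 balance equations plus normalization, the linear system A*pi = b is:
  [-4/5, 1/15, 2/15, 1/5, 2/15] . pi = 0
  [2/15, -4/5, 1/3, 1/15, 2/15] . pi = 0
  [2/15, 1/3, -13/15, 1/5, 4/15] . pi = 0
  [1/3, 1/15, 1/5, -3/5, 1/15] . pi = 0
  [1, 1, 1, 1, 1] . pi = 1

Solving yields:
  pi_P = 11/76
  pi_Q = 113/646
  pi_R = 70/323
  pi_S = 65/323
  pi_T = 339/1292

Verification (pi * P):
  11/76*1/5 + 113/646*1/15 + 70/323*2/15 + 65/323*1/5 + 339/1292*2/15 = 11/76 = pi_P  (ok)
  11/76*2/15 + 113/646*1/5 + 70/323*1/3 + 65/323*1/15 + 339/1292*2/15 = 113/646 = pi_Q  (ok)
  11/76*2/15 + 113/646*1/3 + 70/323*2/15 + 65/323*1/5 + 339/1292*4/15 = 70/323 = pi_R  (ok)
  11/76*1/3 + 113/646*1/15 + 70/323*1/5 + 65/323*2/5 + 339/1292*1/15 = 65/323 = pi_S  (ok)
  11/76*1/5 + 113/646*1/3 + 70/323*1/5 + 65/323*2/15 + 339/1292*2/5 = 339/1292 = pi_T  (ok)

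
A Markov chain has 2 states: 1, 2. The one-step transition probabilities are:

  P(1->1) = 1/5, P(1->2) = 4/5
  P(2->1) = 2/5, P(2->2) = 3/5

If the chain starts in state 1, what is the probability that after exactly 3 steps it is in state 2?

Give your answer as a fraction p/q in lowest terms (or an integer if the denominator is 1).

Computing P^3 by repeated multiplication:
P^1 =
  1: [1/5, 4/5]
  2: [2/5, 3/5]
P^2 =
  1: [9/25, 16/25]
  2: [8/25, 17/25]
P^3 =
  1: [41/125, 84/125]
  2: [42/125, 83/125]

(P^3)[1 -> 2] = 84/125

Answer: 84/125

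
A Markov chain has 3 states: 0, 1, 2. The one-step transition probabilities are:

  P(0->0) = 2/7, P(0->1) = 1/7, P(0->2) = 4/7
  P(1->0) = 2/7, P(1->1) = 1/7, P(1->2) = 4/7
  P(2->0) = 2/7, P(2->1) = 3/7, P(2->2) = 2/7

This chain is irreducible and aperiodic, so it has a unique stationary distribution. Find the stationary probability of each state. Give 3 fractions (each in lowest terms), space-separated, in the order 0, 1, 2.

The stationary distribution satisfies pi = pi * P, i.e.:
  pi_0 = 2/7*pi_0 + 2/7*pi_1 + 2/7*pi_2
  pi_1 = 1/7*pi_0 + 1/7*pi_1 + 3/7*pi_2
  pi_2 = 4/7*pi_0 + 4/7*pi_1 + 2/7*pi_2
with normalization: pi_0 + pi_1 + pi_2 = 1.

Using the first 2 balance equations plus normalization, the linear system A*pi = b is:
  [-5/7, 2/7, 2/7] . pi = 0
  [1/7, -6/7, 3/7] . pi = 0
  [1, 1, 1] . pi = 1

Solving yields:
  pi_0 = 2/7
  pi_1 = 17/63
  pi_2 = 4/9

Verification (pi * P):
  2/7*2/7 + 17/63*2/7 + 4/9*2/7 = 2/7 = pi_0  (ok)
  2/7*1/7 + 17/63*1/7 + 4/9*3/7 = 17/63 = pi_1  (ok)
  2/7*4/7 + 17/63*4/7 + 4/9*2/7 = 4/9 = pi_2  (ok)

Answer: 2/7 17/63 4/9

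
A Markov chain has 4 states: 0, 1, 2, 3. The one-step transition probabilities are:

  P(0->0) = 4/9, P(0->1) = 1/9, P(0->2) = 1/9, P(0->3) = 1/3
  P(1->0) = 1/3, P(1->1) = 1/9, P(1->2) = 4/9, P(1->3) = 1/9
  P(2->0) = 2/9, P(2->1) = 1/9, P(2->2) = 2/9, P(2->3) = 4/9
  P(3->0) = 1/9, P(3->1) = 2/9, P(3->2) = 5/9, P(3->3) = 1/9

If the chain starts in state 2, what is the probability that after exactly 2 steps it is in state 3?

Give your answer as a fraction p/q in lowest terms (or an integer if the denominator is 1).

Computing P^2 by repeated multiplication:
P^1 =
  0: [4/9, 1/9, 1/9, 1/3]
  1: [1/3, 1/9, 4/9, 1/9]
  2: [2/9, 1/9, 2/9, 4/9]
  3: [1/9, 2/9, 5/9, 1/9]
P^2 =
  0: [8/27, 4/27, 25/81, 20/81]
  1: [8/27, 10/81, 20/81, 1/3]
  2: [19/81, 13/81, 10/27, 19/81]
  3: [7/27, 10/81, 8/27, 26/81]

(P^2)[2 -> 3] = 19/81

Answer: 19/81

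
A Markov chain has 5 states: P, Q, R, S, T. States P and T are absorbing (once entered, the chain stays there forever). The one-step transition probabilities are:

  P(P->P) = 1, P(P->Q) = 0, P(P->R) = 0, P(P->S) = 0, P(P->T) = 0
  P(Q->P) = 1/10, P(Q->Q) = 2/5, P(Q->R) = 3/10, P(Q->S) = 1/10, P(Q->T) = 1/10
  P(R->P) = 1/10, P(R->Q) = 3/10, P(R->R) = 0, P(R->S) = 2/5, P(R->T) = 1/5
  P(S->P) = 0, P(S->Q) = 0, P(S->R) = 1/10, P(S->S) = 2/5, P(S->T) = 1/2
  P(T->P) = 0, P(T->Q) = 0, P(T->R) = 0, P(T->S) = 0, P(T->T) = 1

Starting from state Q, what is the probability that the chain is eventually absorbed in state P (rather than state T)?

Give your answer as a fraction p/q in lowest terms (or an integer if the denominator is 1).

Let a_i = P(absorbed in P | start in state i).
Boundary conditions: a_P = 1, a_T = 0.
For each transient state i, a_i = sum_j P(i->j) * a_j:
  a_Q = 1/10*a_P + 2/5*a_Q + 3/10*a_R + 1/10*a_S + 1/10*a_T
  a_R = 1/10*a_P + 3/10*a_Q + 0*a_R + 2/5*a_S + 1/5*a_T
  a_S = 0*a_P + 0*a_Q + 1/10*a_R + 2/5*a_S + 1/2*a_T

Substituting a_P = 1 and a_T = 0, rearrange to (I - Q) a = r where r[i] = P(i -> P):
  [3/5, -3/10, -1/10] . (a_Q, a_R, a_S) = 1/10
  [-3/10, 1, -2/5] . (a_Q, a_R, a_S) = 1/10
  [0, -1/10, 3/5] . (a_Q, a_R, a_S) = 0

Solving yields:
  a_Q = 25/93
  a_R = 6/31
  a_S = 1/31

Starting state is Q, so the absorption probability is a_Q = 25/93.

Answer: 25/93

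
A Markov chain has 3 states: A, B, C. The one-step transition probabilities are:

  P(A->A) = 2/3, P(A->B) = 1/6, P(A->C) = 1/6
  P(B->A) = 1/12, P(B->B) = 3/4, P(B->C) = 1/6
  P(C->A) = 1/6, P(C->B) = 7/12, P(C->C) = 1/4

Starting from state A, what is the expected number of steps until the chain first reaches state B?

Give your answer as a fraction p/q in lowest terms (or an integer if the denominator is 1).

Let h_i = expected steps to first reach B from state i.
Boundary: h_B = 0.
First-step equations for the other states:
  h_A = 1 + 2/3*h_A + 1/6*h_B + 1/6*h_C
  h_C = 1 + 1/6*h_A + 7/12*h_B + 1/4*h_C

Substituting h_B = 0 and rearranging gives the linear system (I - Q) h = 1:
  [1/3, -1/6] . (h_A, h_C) = 1
  [-1/6, 3/4] . (h_A, h_C) = 1

Solving yields:
  h_A = 33/8
  h_C = 9/4

Starting state is A, so the expected hitting time is h_A = 33/8.

Answer: 33/8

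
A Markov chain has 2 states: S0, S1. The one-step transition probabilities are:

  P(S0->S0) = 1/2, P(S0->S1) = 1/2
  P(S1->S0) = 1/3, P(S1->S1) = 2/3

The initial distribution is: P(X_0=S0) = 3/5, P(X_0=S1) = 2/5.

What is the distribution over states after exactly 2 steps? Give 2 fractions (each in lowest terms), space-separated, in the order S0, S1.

Answer: 73/180 107/180

Derivation:
Propagating the distribution step by step (d_{t+1} = d_t * P):
d_0 = (S0=3/5, S1=2/5)
  d_1[S0] = 3/5*1/2 + 2/5*1/3 = 13/30
  d_1[S1] = 3/5*1/2 + 2/5*2/3 = 17/30
d_1 = (S0=13/30, S1=17/30)
  d_2[S0] = 13/30*1/2 + 17/30*1/3 = 73/180
  d_2[S1] = 13/30*1/2 + 17/30*2/3 = 107/180
d_2 = (S0=73/180, S1=107/180)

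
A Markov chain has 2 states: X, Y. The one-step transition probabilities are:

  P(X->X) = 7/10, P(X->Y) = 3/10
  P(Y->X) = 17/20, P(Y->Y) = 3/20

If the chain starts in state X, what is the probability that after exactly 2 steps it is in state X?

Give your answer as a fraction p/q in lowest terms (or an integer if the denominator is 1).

Computing P^2 by repeated multiplication:
P^1 =
  X: [7/10, 3/10]
  Y: [17/20, 3/20]
P^2 =
  X: [149/200, 51/200]
  Y: [289/400, 111/400]

(P^2)[X -> X] = 149/200

Answer: 149/200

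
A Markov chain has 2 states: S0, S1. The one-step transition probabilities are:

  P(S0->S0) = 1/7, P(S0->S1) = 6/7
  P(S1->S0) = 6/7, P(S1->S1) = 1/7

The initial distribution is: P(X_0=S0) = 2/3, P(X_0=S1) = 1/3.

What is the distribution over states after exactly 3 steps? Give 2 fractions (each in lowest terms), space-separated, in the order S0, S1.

Answer: 452/1029 577/1029

Derivation:
Propagating the distribution step by step (d_{t+1} = d_t * P):
d_0 = (S0=2/3, S1=1/3)
  d_1[S0] = 2/3*1/7 + 1/3*6/7 = 8/21
  d_1[S1] = 2/3*6/7 + 1/3*1/7 = 13/21
d_1 = (S0=8/21, S1=13/21)
  d_2[S0] = 8/21*1/7 + 13/21*6/7 = 86/147
  d_2[S1] = 8/21*6/7 + 13/21*1/7 = 61/147
d_2 = (S0=86/147, S1=61/147)
  d_3[S0] = 86/147*1/7 + 61/147*6/7 = 452/1029
  d_3[S1] = 86/147*6/7 + 61/147*1/7 = 577/1029
d_3 = (S0=452/1029, S1=577/1029)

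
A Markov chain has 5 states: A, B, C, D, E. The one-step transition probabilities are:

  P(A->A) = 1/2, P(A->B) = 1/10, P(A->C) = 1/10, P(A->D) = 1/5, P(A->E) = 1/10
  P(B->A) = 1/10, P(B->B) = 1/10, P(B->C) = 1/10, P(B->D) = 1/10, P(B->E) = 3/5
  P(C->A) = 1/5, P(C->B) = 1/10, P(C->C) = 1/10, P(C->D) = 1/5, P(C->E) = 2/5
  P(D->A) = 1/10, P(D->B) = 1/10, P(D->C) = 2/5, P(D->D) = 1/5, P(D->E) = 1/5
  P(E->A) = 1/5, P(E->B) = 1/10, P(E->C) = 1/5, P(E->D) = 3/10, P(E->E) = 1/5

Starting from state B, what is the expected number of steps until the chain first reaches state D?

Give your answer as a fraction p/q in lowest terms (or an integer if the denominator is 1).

Answer: 9070/1833

Derivation:
Let h_i = expected steps to first reach D from state i.
Boundary: h_D = 0.
First-step equations for the other states:
  h_A = 1 + 1/2*h_A + 1/10*h_B + 1/10*h_C + 1/5*h_D + 1/10*h_E
  h_B = 1 + 1/10*h_A + 1/10*h_B + 1/10*h_C + 1/10*h_D + 3/5*h_E
  h_C = 1 + 1/5*h_A + 1/10*h_B + 1/10*h_C + 1/5*h_D + 2/5*h_E
  h_E = 1 + 1/5*h_A + 1/10*h_B + 1/5*h_C + 3/10*h_D + 1/5*h_E

Substituting h_D = 0 and rearranging gives the linear system (I - Q) h = 1:
  [1/2, -1/10, -1/10, -1/10] . (h_A, h_B, h_C, h_E) = 1
  [-1/10, 9/10, -1/10, -3/5] . (h_A, h_B, h_C, h_E) = 1
  [-1/5, -1/10, 9/10, -2/5] . (h_A, h_B, h_C, h_E) = 1
  [-1/5, -1/10, -1/5, 4/5] . (h_A, h_B, h_C, h_E) = 1

Solving yields:
  h_A = 2900/611
  h_B = 9070/1833
  h_C = 2800/611
  h_E = 7700/1833

Starting state is B, so the expected hitting time is h_B = 9070/1833.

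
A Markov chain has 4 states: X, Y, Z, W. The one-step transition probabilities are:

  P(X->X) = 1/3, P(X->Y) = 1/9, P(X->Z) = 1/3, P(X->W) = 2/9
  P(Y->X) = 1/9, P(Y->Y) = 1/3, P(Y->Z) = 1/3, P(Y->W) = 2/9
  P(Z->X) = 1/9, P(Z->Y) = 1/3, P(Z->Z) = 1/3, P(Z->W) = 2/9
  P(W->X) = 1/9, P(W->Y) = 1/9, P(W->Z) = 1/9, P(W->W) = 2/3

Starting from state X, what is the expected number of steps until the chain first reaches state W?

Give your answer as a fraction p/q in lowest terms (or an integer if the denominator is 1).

Let h_i = expected steps to first reach W from state i.
Boundary: h_W = 0.
First-step equations for the other states:
  h_X = 1 + 1/3*h_X + 1/9*h_Y + 1/3*h_Z + 2/9*h_W
  h_Y = 1 + 1/9*h_X + 1/3*h_Y + 1/3*h_Z + 2/9*h_W
  h_Z = 1 + 1/9*h_X + 1/3*h_Y + 1/3*h_Z + 2/9*h_W

Substituting h_W = 0 and rearranging gives the linear system (I - Q) h = 1:
  [2/3, -1/9, -1/3] . (h_X, h_Y, h_Z) = 1
  [-1/9, 2/3, -1/3] . (h_X, h_Y, h_Z) = 1
  [-1/9, -1/3, 2/3] . (h_X, h_Y, h_Z) = 1

Solving yields:
  h_X = 9/2
  h_Y = 9/2
  h_Z = 9/2

Starting state is X, so the expected hitting time is h_X = 9/2.

Answer: 9/2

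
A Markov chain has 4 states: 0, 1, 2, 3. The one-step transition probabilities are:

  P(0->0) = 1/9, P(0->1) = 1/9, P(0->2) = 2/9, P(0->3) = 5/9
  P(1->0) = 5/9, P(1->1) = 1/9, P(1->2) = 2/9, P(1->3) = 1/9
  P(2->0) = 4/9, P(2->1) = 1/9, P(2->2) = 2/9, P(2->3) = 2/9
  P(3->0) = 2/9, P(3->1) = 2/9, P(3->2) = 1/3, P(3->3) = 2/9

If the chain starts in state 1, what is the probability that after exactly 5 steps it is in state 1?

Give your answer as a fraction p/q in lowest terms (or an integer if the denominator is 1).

Computing P^5 by repeated multiplication:
P^1 =
  0: [1/9, 1/9, 2/9, 5/9]
  1: [5/9, 1/9, 2/9, 1/9]
  2: [4/9, 1/9, 2/9, 2/9]
  3: [2/9, 2/9, 1/3, 2/9]
P^2 =
  0: [8/27, 14/81, 23/81, 20/81]
  1: [20/81, 10/81, 19/81, 32/81]
  2: [7/27, 11/81, 20/81, 29/81]
  3: [28/81, 11/81, 20/81, 22/81]
P^3 =
  0: [226/729, 101/729, 182/729, 220/729]
  1: [70/243, 113/729, 194/729, 212/729]
  2: [214/729, 110/729, 191/729, 214/729]
  3: [23/81, 103/729, 184/729, 235/729]
P^4 =
  0: [211/729, 949/6561, 1678/6561, 2035/6561]
  1: [1975/6561, 941/6561, 1670/6561, 1975/6561]
  2: [652/2187, 943/6561, 1672/6561, 1990/6561]
  3: [1928/6561, 964/6561, 1693/6561, 1976/6561]
P^5 =
  0: [17426/59049, 8596/59049, 15157/59049, 17870/59049]
  1: [5770/19683, 8536/59049, 15097/59049, 18106/59049]
  2: [17339/59049, 8551/59049, 15112/59049, 18047/59049]
  3: [5824/19683, 8537/59049, 15098/59049, 17942/59049]

(P^5)[1 -> 1] = 8536/59049

Answer: 8536/59049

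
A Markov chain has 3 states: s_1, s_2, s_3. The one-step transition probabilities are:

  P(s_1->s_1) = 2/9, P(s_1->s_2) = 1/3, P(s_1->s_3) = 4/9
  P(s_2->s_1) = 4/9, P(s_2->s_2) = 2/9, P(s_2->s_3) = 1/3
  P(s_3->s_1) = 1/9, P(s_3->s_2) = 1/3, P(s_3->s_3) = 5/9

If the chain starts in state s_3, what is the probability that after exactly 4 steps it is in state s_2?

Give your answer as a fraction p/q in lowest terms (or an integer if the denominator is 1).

Computing P^4 by repeated multiplication:
P^1 =
  s_1: [2/9, 1/3, 4/9]
  s_2: [4/9, 2/9, 1/3]
  s_3: [1/9, 1/3, 5/9]
P^2 =
  s_1: [20/81, 8/27, 37/81]
  s_2: [19/81, 25/81, 37/81]
  s_3: [19/81, 8/27, 38/81]
P^3 =
  s_1: [173/729, 73/243, 337/729]
  s_2: [175/729, 218/729, 112/243]
  s_3: [172/729, 73/243, 338/729]
P^4 =
  s_1: [1559/6561, 656/2187, 3034/6561]
  s_2: [1558/6561, 1969/6561, 3034/6561]
  s_3: [1558/6561, 656/2187, 3035/6561]

(P^4)[s_3 -> s_2] = 656/2187

Answer: 656/2187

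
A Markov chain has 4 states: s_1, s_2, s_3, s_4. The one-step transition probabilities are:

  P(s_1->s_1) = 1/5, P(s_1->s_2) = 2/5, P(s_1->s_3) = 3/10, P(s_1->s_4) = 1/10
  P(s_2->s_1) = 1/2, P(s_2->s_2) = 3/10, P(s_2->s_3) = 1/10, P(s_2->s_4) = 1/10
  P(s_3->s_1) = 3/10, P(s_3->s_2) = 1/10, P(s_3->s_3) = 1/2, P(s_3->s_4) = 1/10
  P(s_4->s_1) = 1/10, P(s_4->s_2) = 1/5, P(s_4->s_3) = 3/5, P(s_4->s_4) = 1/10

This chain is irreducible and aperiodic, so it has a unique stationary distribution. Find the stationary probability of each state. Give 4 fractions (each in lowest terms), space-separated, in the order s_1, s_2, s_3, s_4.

The stationary distribution satisfies pi = pi * P, i.e.:
  pi_s_1 = 1/5*pi_s_1 + 1/2*pi_s_2 + 3/10*pi_s_3 + 1/10*pi_s_4
  pi_s_2 = 2/5*pi_s_1 + 3/10*pi_s_2 + 1/10*pi_s_3 + 1/5*pi_s_4
  pi_s_3 = 3/10*pi_s_1 + 1/10*pi_s_2 + 1/2*pi_s_3 + 3/5*pi_s_4
  pi_s_4 = 1/10*pi_s_1 + 1/10*pi_s_2 + 1/10*pi_s_3 + 1/10*pi_s_4
with normalization: pi_s_1 + pi_s_2 + pi_s_3 + pi_s_4 = 1.

Using the first 3 balance equations plus normalization, the linear system A*pi = b is:
  [-4/5, 1/2, 3/10, 1/10] . pi = 0
  [2/5, -7/10, 1/10, 1/5] . pi = 0
  [3/10, 1/10, -1/2, 3/5] . pi = 0
  [1, 1, 1, 1] . pi = 1

Solving yields:
  pi_s_1 = 3/10
  pi_s_2 = 1/4
  pi_s_3 = 7/20
  pi_s_4 = 1/10

Verification (pi * P):
  3/10*1/5 + 1/4*1/2 + 7/20*3/10 + 1/10*1/10 = 3/10 = pi_s_1  (ok)
  3/10*2/5 + 1/4*3/10 + 7/20*1/10 + 1/10*1/5 = 1/4 = pi_s_2  (ok)
  3/10*3/10 + 1/4*1/10 + 7/20*1/2 + 1/10*3/5 = 7/20 = pi_s_3  (ok)
  3/10*1/10 + 1/4*1/10 + 7/20*1/10 + 1/10*1/10 = 1/10 = pi_s_4  (ok)

Answer: 3/10 1/4 7/20 1/10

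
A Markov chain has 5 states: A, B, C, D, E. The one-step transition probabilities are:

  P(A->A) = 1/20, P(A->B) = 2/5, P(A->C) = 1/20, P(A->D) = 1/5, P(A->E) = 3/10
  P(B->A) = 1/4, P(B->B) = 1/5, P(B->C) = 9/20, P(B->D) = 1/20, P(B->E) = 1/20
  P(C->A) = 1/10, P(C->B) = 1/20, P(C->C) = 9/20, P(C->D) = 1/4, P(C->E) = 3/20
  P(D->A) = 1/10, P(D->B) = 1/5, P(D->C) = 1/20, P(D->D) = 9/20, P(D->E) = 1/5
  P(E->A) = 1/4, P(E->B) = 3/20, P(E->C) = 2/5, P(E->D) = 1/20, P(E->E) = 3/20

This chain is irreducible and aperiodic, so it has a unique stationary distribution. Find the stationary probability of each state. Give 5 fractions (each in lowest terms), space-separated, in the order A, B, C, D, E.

The stationary distribution satisfies pi = pi * P, i.e.:
  pi_A = 1/20*pi_A + 1/4*pi_B + 1/10*pi_C + 1/10*pi_D + 1/4*pi_E
  pi_B = 2/5*pi_A + 1/5*pi_B + 1/20*pi_C + 1/5*pi_D + 3/20*pi_E
  pi_C = 1/20*pi_A + 9/20*pi_B + 9/20*pi_C + 1/20*pi_D + 2/5*pi_E
  pi_D = 1/5*pi_A + 1/20*pi_B + 1/4*pi_C + 9/20*pi_D + 1/20*pi_E
  pi_E = 3/10*pi_A + 1/20*pi_B + 3/20*pi_C + 1/5*pi_D + 3/20*pi_E
with normalization: pi_A + pi_B + pi_C + pi_D + pi_E = 1.

Using the first 4 balance equations plus normalization, the linear system A*pi = b is:
  [-19/20, 1/4, 1/10, 1/10, 1/4] . pi = 0
  [2/5, -4/5, 1/20, 1/5, 3/20] . pi = 0
  [1/20, 9/20, -11/20, 1/20, 2/5] . pi = 0
  [1/5, 1/20, 1/4, -11/20, 1/20] . pi = 0
  [1, 1, 1, 1, 1] . pi = 1

Solving yields:
  pi_A = 5429/37717
  pi_B = 19916/113151
  pi_C = 11197/37717
  pi_D = 24698/113151
  pi_E = 18659/113151

Verification (pi * P):
  5429/37717*1/20 + 19916/113151*1/4 + 11197/37717*1/10 + 24698/113151*1/10 + 18659/113151*1/4 = 5429/37717 = pi_A  (ok)
  5429/37717*2/5 + 19916/113151*1/5 + 11197/37717*1/20 + 24698/113151*1/5 + 18659/113151*3/20 = 19916/113151 = pi_B  (ok)
  5429/37717*1/20 + 19916/113151*9/20 + 11197/37717*9/20 + 24698/113151*1/20 + 18659/113151*2/5 = 11197/37717 = pi_C  (ok)
  5429/37717*1/5 + 19916/113151*1/20 + 11197/37717*1/4 + 24698/113151*9/20 + 18659/113151*1/20 = 24698/113151 = pi_D  (ok)
  5429/37717*3/10 + 19916/113151*1/20 + 11197/37717*3/20 + 24698/113151*1/5 + 18659/113151*3/20 = 18659/113151 = pi_E  (ok)

Answer: 5429/37717 19916/113151 11197/37717 24698/113151 18659/113151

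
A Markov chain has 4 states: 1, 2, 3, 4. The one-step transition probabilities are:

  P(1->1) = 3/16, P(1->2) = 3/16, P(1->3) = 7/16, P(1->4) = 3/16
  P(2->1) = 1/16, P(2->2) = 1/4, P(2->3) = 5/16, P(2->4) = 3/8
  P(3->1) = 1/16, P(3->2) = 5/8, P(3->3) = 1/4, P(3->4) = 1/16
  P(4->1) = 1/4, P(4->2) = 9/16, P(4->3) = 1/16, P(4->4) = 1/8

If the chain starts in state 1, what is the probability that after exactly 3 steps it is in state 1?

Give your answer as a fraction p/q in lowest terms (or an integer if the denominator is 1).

Answer: 219/2048

Derivation:
Computing P^3 by repeated multiplication:
P^1 =
  1: [3/16, 3/16, 7/16, 3/16]
  2: [1/16, 1/4, 5/16, 3/8]
  3: [1/16, 5/8, 1/4, 1/16]
  4: [1/4, 9/16, 1/16, 1/8]
P^2 =
  1: [31/256, 59/128, 67/256, 5/32]
  2: [9/64, 123/256, 53/256, 11/64]
  3: [21/256, 23/64, 37/128, 69/256]
  4: [15/128, 19/64, 79/256, 71/256]
P^3 =
  1: [219/2048, 1595/4096, 1115/4096, 237/1024]
  2: [115/1024, 763/2048, 1123/4096, 987/4096]
  3: [505/4096, 7/16, 243/1024, 827/4096]
  4: [529/4096, 1823/4096, 977/4096, 767/4096]

(P^3)[1 -> 1] = 219/2048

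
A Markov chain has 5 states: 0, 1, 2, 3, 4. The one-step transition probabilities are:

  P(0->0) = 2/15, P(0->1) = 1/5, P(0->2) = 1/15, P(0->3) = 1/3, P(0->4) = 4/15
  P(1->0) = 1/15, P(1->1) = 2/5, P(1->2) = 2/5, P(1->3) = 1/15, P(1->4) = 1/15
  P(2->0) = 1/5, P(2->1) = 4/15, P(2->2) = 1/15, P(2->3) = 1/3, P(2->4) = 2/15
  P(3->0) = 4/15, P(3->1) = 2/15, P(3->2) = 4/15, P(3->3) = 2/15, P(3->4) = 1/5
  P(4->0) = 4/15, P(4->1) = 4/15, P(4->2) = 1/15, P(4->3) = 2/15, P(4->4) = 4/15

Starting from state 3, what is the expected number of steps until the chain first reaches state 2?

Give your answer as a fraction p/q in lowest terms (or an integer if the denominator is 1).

Let h_i = expected steps to first reach 2 from state i.
Boundary: h_2 = 0.
First-step equations for the other states:
  h_0 = 1 + 2/15*h_0 + 1/5*h_1 + 1/15*h_2 + 1/3*h_3 + 4/15*h_4
  h_1 = 1 + 1/15*h_0 + 2/5*h_1 + 2/5*h_2 + 1/15*h_3 + 1/15*h_4
  h_3 = 1 + 4/15*h_0 + 2/15*h_1 + 4/15*h_2 + 2/15*h_3 + 1/5*h_4
  h_4 = 1 + 4/15*h_0 + 4/15*h_1 + 1/15*h_2 + 2/15*h_3 + 4/15*h_4

Substituting h_2 = 0 and rearranging gives the linear system (I - Q) h = 1:
  [13/15, -1/5, -1/3, -4/15] . (h_0, h_1, h_3, h_4) = 1
  [-1/15, 3/5, -1/15, -1/15] . (h_0, h_1, h_3, h_4) = 1
  [-4/15, -2/15, 13/15, -1/5] . (h_0, h_1, h_3, h_4) = 1
  [-4/15, -4/15, -2/15, 11/15] . (h_0, h_1, h_3, h_4) = 1

Solving yields:
  h_0 = 48045/9034
  h_1 = 30315/9034
  h_3 = 20505/4517
  h_4 = 24135/4517

Starting state is 3, so the expected hitting time is h_3 = 20505/4517.

Answer: 20505/4517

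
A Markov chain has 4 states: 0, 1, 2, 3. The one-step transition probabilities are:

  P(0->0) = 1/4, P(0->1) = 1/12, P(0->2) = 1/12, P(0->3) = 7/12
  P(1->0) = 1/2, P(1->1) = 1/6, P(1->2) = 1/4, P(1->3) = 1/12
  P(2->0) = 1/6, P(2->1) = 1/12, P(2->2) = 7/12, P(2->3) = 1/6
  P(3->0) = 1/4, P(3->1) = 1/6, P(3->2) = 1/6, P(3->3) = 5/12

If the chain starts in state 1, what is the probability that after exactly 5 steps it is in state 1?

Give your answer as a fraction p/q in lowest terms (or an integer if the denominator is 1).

Computing P^5 by repeated multiplication:
P^1 =
  0: [1/4, 1/12, 1/12, 7/12]
  1: [1/2, 1/6, 1/4, 1/12]
  2: [1/6, 1/12, 7/12, 1/6]
  3: [1/4, 1/6, 1/6, 5/12]
P^2 =
  0: [19/72, 5/36, 3/16, 59/144]
  1: [13/48, 5/48, 35/144, 55/144]
  2: [2/9, 5/48, 29/72, 13/48]
  3: [5/18, 19/144, 11/48, 13/36]
P^3 =
  0: [155/576, 223/1728, 15/64, 635/1728]
  1: [221/864, 107/864, 439/1728, 211/576]
  2: [419/1728, 11/96, 187/576, 275/864]
  3: [19/72, 215/1728, 1/4, 625/1728]
P^4 =
  0: [227/864, 431/3456, 5239/20736, 7463/20736]
  1: [5387/20736, 2575/20736, 5423/20736, 7351/20736]
  2: [1739/6912, 619/5184, 755/2592, 7003/20736]
  3: [1799/6912, 107/864, 5375/20736, 1849/5184]
P^5 =
  0: [64727/248832, 30785/248832, 64805/248832, 9835/27648]
  1: [32255/124416, 15331/124416, 21925/82944, 1085/3072]
  2: [15899/62208, 30215/248832, 851/3072, 43045/124416]
  3: [64537/248832, 7675/62208, 32759/124416, 29359/82944]

(P^5)[1 -> 1] = 15331/124416

Answer: 15331/124416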